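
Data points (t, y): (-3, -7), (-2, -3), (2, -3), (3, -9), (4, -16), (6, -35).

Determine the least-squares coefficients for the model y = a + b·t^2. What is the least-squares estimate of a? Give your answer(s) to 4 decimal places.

a = 0.8866

Normal-equation sums: Σ1 = 6, Σt^2 = 78, Σt^2·t^2 = 1746.
Moment sums: Σy = -73, Σt^2·y = -1684.
Determinant 6·1746 − 78² = 4392.
a = ((-73)·1746 − 78·(-1684))/4392 = 649/732; b = (6·(-1684) − 78·(-73))/4392 = -245/244.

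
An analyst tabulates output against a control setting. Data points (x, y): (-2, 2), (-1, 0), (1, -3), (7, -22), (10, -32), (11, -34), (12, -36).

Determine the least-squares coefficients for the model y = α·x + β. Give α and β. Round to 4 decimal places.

Normal-equation sums: Σx·x = 420, Σx = 38, Σ1 = 7.
For Mᵀy: Σx·y = -1287, Σy = -125.
Eliminating β: 7·(row 1) − 38·(row 2) gives 1496·α = 7·(-1287) − 38·(-125) = -4259, so α = -4259/1496.
Then β = ((-125) − 38·(-4259/1496))/7 = -1797/748.

α = -2.8469, β = -2.4024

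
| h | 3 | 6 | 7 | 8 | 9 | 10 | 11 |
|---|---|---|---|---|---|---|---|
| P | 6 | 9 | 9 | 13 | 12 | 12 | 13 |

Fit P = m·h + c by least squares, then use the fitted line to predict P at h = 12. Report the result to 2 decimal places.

Entries of XᵀX: Σh·h = 460, Σh = 54, Σ1 = 7.
For XᵀP: Σh·P = 610, ΣP = 74.
Normal equations: [[460, 54]; [54, 7]]·[m, c]ᵀ = [610, 74]ᵀ.
Eliminating c: 7·(row 1) − 54·(row 2) gives 304·m = 7·610 − 54·74 = 274, so m = 137/152.
Then c = (74 − 54·(137/152))/7 = 275/76.
At h = 12: P̂ = (137/152)·(12) + (275/76)·(1) = 1097/76.

P̂ = 14.43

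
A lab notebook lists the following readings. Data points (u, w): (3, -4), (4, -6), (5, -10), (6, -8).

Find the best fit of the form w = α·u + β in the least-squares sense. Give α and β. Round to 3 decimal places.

α = -1.600, β = 0.200

The normal system XᵀX·[α, β]ᵀ = Xᵀw is [[86, 18]; [18, 4]]·[α, β]ᵀ = [-134, -28]ᵀ.
Eliminating β: 4·(row 1) − 18·(row 2) gives 20·α = 4·(-134) − 18·(-28) = -32, so α = -8/5.
Then β = ((-28) − 18·(-8/5))/4 = 1/5.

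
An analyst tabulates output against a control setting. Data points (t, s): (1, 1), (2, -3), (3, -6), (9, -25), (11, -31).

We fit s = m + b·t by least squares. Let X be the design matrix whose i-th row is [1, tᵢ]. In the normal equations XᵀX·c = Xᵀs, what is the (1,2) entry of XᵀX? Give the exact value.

26

Row 1 ↔ basis 1, column 2 ↔ basis t, so (XᵀX)_{1,2} = Σᵢ t = (1)·(1) + (1)·(2) + (1)·(3) + (1)·(9) + (1)·(11) = 26.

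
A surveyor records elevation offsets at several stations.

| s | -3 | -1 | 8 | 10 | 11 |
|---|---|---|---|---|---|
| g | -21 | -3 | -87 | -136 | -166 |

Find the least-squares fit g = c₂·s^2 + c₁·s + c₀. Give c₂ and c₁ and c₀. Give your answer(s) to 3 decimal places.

Setting ∂/∂c₂ … = 0 gives: 28819·c₂ + 2815·c₁ + 295·c₀ = -39446;  2815·c₂ + 295·c₁ + 25·c₀ = -3816;  295·c₂ + 25·c₁ + 5·c₀ = -413.
(Σs^2·s^2 = 28819, Σs^2·s = 2815, Σs^2 = 295, Σs·s = 295, Σs = 25, Σ1 = 5, Σs^2·g = -39446, Σs·g = -3816, Σg = -413.)
Inverting the 3×3 Gram matrix, [c₂, c₁, c₀]ᵀ = [-21709/14478, 109973/72390, -20854/12065]ᵀ.

c₂ = -1.499, c₁ = 1.519, c₀ = -1.728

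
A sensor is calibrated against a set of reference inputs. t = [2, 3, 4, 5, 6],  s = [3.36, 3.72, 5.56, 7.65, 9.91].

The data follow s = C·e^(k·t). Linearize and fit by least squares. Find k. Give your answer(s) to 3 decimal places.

With ln sᵢ as the transformed response and tᵢ as the regressor:
AᵀA = [[90.0000, 20.0000]; [20.0000, 5]], rhs = [37.1622, 8.5695]ᵀ  (here Σt = 20.0000, Σ(t)² = 90.0000, Σln s = 8.5695, Σt·ln s = 37.1622).
Slope k = (n·Σt·ln s − Σt·Σln s)/(n·Σ(t)² − (Σt)²) = (5·37.1622 − 20.0000·8.5695)/50.0000 = 0.28842; ln C = (Σln s − k·Σt)/n = 0.56023.

k = 0.288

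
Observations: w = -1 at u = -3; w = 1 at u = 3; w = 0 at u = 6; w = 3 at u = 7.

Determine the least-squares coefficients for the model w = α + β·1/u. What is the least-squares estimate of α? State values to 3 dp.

α = 0.479

The normal system MᵀM·[α, β]ᵀ = Mᵀw is [[4, 13/42]; [13/42, 53/196]]·[α, β]ᵀ = [3, 23/21]ᵀ.
Δ = 4·(53/196) − (13/42)² = 1739/1764.
α = (3·(53/196) − (13/42)·(23/21))/(1739/1764) = 833/1739; β = (4·(23/21) − (13/42)·3)/(1739/1764) = 6090/1739.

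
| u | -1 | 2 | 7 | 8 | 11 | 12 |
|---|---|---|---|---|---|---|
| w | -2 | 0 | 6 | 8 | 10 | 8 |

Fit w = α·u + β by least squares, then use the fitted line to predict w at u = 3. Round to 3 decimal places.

Entries of XᵀX: Σu·u = 383, Σu = 39, Σ1 = 6.
And Σu·w = 314, Σw = 30.
So XᵀX·[α, β]ᵀ = Xᵀw: [[383, 39]; [39, 6]]·[α, β]ᵀ = [314, 30]ᵀ.
det = 383·6 − 39² = 777.
α = (314·6 − 39·30)/777 = 34/37; β = (383·30 − 39·314)/777 = -36/37.
At u = 3: ŵ = (34/37)·(3) + (-36/37)·(1) = 66/37.

ŵ = 1.784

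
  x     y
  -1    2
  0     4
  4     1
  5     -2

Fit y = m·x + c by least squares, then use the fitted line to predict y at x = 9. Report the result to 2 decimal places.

ŷ = -3.60

From the data, Σx·x = 42, Σx = 8, Σ1 = 4.
For Aᵀy: Σx·y = -8, Σy = 5.
AᵀA·[m, c]ᵀ = Aᵀy becomes [[42, 8]; [8, 4]]·[m, c]ᵀ = [-8, 5]ᵀ.
Δ = 42·4 − 8² = 104.
m = ((-8)·4 − 8·5)/104 = -9/13; c = (42·5 − 8·(-8))/104 = 137/52.
At x = 9: ŷ = (-9/13)·(9) + (137/52)·(1) = -187/52.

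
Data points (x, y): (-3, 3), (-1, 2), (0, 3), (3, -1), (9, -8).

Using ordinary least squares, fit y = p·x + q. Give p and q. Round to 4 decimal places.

p = -0.9679, q = 1.3486

Setting ∂/∂p … = 0 gives: 100·p + 8·q = -86;  8·p + 5·q = -1.
(Σx·x = 100, Σx = 8, Σ1 = 5, Σx·y = -86, Σy = -1.)
Δ = 100·5 − 8² = 436.
p = ((-86)·5 − 8·(-1))/436 = -211/218; q = (100·(-1) − 8·(-86))/436 = 147/109.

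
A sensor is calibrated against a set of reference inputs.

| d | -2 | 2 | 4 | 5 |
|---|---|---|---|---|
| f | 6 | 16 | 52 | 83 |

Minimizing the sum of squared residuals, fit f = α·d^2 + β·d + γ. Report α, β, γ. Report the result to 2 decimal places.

Compute the Gram sums: Σd^2·d^2 = 913, Σd^2·d = 189, Σd^2 = 49, Σd·d = 49, Σd = 9, Σ1 = 4.
Right-hand side: Σd^2·f = 2995, Σd·f = 643, Σf = 157.
Normal equations: [[913, 189, 49]; [189, 49, 9]; [49, 9, 4]]·[α, β, γ]ᵀ = [2995, 643, 157]ᵀ.
Solving the 3×3 system (Gaussian elimination) gives α = 533/186, β = 691/310, γ = -404/465.

α = 2.87, β = 2.23, γ = -0.87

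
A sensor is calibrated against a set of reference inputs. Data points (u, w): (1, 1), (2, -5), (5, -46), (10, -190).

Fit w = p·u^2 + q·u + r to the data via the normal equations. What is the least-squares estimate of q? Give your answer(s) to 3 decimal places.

q = -0.385

The normal system MᵀM·[p, q, r]ᵀ = Mᵀw is [[10642, 1134, 130]; [1134, 130, 18]; [130, 18, 4]]·[p, q, r]ᵀ = [-20169, -2139, -240]ᵀ.
Row-reducing yields p = -4115/2172, q = -279/724, r = 1796/543.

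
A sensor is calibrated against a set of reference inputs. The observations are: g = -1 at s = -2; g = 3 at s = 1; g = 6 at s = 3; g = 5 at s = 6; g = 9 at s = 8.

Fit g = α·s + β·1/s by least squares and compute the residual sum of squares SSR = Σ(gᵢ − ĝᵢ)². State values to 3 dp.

From the data, Σs·s = 114, Σs·1/s = 5, Σ1/s·1/s = 809/576.
For Aᵀg: Σs·g = 125, Σ1/s·g = 179/24.
So AᵀA·[α, β]ᵀ = Aᵀg: [[114, 5]; [5, 809/576]]·[α, β]ᵀ = [125, 179/24]ᵀ.
Determinant 114·(809/576) − 5² = 12971/96.
α = (125·(809/576) − 5·(179/24))/(12971/96) = 4685/4578; β = (114·(179/24) − 5·125)/(12971/96) = 1272/763.
Residuals: 4304/2289, 13/42, 3623/1526, -1082/763, 1384/2289; SSR = 53309/4578.

SSR = 11.645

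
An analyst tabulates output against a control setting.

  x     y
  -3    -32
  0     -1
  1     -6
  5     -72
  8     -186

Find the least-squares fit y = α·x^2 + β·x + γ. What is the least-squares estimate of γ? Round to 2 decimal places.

Normal-equation sums: Σx^2·x^2 = 4803, Σx^2·x = 611, Σx^2 = 99, Σx·x = 99, Σx = 11, Σ1 = 5.
And Σx^2·y = -13998, Σx·y = -1758, Σy = -297.
Inverting the 3×3 Gram matrix, [α, β, γ]ᵀ = [-108033/36272, 32253/36272, -21615/9068]ᵀ.

γ = -2.38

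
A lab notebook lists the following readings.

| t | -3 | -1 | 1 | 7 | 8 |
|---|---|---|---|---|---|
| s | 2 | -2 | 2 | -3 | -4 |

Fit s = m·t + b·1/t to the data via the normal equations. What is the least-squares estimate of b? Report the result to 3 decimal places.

Entries of AᵀA: Σt·t = 124, Σt·1/t = 5, Σ1/t·1/t = 60601/28224.
Right-hand side: Σt·s = -55, Σ1/t·s = 101/42.
So AᵀA·[m, b]ᵀ = Aᵀs: [[124, 5]; [5, 60601/28224]]·[m, b]ᵀ = [-55, 101/42]ᵀ.
Eliminating b: (60601/28224)·(row 1) − 5·(row 2) gives (1702231/7056)·m = (60601/28224)·(-55) − 5·(101/42) = -3672415/28224, so m = -3672415/6808924.
Then b = ((101/42) − 5·(-3672415/6808924))/(60601/28224) = 4044432/1702231.

b = 2.376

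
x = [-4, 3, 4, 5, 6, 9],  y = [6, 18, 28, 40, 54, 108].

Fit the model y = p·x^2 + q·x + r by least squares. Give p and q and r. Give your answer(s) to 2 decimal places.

p = 1.02, q = 2.75, r = 0.68

Setting ∂/∂p … = 0 gives: 9075·p + 1097·q + 183·r = 12398;  1097·p + 183·q + 23·r = 1638;  183·p + 23·q + 6·r = 254.
Inverting the 3×3 Gram matrix, [p, q, r]ᵀ = [89163/87440, 240689/87440, 29757/43720]ᵀ.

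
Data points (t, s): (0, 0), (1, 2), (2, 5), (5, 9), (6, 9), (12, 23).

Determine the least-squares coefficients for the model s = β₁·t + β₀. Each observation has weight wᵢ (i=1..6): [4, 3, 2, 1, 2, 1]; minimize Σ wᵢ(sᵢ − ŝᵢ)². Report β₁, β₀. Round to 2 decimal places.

β₁ = 1.79, β₀ = 0.13

Entries of XᵀWX: Σwᵢ·t·t = 252, Σwᵢ·t = 36, Σwᵢ·1 = 13.
For XᵀWs: Σwᵢ·t·s = 455, Σwᵢ·s = 66.
Normal equations: [[252, 36]; [36, 13]]·[β₁, β₀]ᵀ = [455, 66]ᵀ.
det = 252·13 − 36² = 1980.
β₁ = (455·13 − 36·66)/1980 = 3539/1980; β₀ = (252·66 − 36·455)/1980 = 7/55.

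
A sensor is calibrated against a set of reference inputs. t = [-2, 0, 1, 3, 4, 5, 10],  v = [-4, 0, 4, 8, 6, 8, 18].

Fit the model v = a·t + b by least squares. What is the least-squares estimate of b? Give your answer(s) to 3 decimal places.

Entries of MᵀM: Σt·t = 155, Σt = 21, Σ1 = 7.
Right-hand side: Σt·v = 280, Σv = 40.
Normal equations: [[155, 21]; [21, 7]]·[a, b]ᵀ = [280, 40]ᵀ.
Eliminating b: 7·(row 1) − 21·(row 2) gives 644·a = 7·280 − 21·40 = 1120, so a = 40/23.
Then b = (40 − 21·(40/23))/7 = 80/161.

b = 0.497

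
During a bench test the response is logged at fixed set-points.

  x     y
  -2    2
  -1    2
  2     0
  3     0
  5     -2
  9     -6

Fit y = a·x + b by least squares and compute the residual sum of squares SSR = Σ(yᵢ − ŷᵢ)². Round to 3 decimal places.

From the data, Σx·x = 124, Σx = 16, Σ1 = 6.
Moment sums: Σx·y = -70, Σy = -4.
So AᵀA·[a, b]ᵀ = Aᵀy: [[124, 16]; [16, 6]]·[a, b]ᵀ = [-70, -4]ᵀ.
Δ = 124·6 − 16² = 488.
a = ((-70)·6 − 16·(-4))/488 = -89/122; b = (124·(-4) − 16·(-70))/488 = 78/61.
Residuals: -45/61, -1/122, 11/61, 111/122, 45/122, -87/122; SSR = 125/61.

SSR = 2.049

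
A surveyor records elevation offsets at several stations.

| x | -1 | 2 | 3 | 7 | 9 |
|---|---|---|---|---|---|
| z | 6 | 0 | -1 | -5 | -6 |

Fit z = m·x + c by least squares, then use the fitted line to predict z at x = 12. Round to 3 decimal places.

Compute the Gram sums: Σx·x = 144, Σx = 20, Σ1 = 5.
Right-hand side: Σx·z = -98, Σz = -6.
Δ = 144·5 − 20² = 320.
m = ((-98)·5 − 20·(-6))/320 = -37/32; c = (144·(-6) − 20·(-98))/320 = 137/40.
At x = 12: ẑ = (-37/32)·(12) + (137/40)·(1) = -209/20.

ẑ = -10.450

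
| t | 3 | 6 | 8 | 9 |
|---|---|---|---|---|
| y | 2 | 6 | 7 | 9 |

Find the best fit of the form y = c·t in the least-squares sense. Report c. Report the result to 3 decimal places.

Forming AᵀA = [[190]] and Aᵀy = [179]ᵀ gives AᵀA·[c]ᵀ = Aᵀy.
c = 179/190 = 0.942105.

c = 0.942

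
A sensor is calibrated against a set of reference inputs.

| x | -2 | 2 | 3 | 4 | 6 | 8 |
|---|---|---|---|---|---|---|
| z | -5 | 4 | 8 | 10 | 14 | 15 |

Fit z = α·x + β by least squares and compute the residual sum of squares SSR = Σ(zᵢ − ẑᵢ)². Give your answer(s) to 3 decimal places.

With design matrix M, MᵀM = [[133, 21]; [21, 6]] and Mᵀz = [286, 46]ᵀ.
Eliminating β: 6·(row 1) − 21·(row 2) gives 357·α = 6·286 − 21·46 = 750, so α = 250/119.
Then β = (46 − 21·(250/119))/6 = 16/51.
Residuals: -397/357, -184/357, 494/357, 458/357, 386/357, -757/357; SSR = 3830/357.

SSR = 10.728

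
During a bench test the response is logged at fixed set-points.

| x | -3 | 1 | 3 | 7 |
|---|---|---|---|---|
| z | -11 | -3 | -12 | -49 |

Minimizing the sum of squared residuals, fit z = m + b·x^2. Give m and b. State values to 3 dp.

The normal system MᵀM·[m, b]ᵀ = Mᵀz is [[4, 68]; [68, 2564]]·[m, b]ᵀ = [-75, -2611]ᵀ.
det = 4·2564 − 68² = 5632.
m = ((-75)·2564 − 68·(-2611))/5632 = -461/176; b = (4·(-2611) − 68·(-75))/5632 = -167/176.

m = -2.619, b = -0.949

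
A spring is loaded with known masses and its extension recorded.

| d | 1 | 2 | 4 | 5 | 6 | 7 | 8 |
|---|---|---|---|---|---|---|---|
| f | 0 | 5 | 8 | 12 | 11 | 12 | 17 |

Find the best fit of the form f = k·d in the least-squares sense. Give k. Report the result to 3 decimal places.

k = 1.990

Forming AᵀA = [[195]] and Aᵀf = [388]ᵀ gives AᵀA·[k]ᵀ = Aᵀf.
k = 388/195 = 1.98974.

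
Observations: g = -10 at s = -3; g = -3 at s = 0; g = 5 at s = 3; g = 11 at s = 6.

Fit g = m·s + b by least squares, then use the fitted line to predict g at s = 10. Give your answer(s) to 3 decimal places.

ĝ = 20.867

Setting ∂/∂m … = 0 gives: 54·m + 6·b = 111;  6·m + 4·b = 3.
(Σs·s = 54, Σs = 6, Σ1 = 4, Σs·g = 111, Σg = 3.)
det = 54·4 − 6² = 180.
m = (111·4 − 6·3)/180 = 71/30; b = (54·3 − 6·111)/180 = -14/5.
At s = 10: ĝ = (71/30)·(10) + (-14/5)·(1) = 313/15.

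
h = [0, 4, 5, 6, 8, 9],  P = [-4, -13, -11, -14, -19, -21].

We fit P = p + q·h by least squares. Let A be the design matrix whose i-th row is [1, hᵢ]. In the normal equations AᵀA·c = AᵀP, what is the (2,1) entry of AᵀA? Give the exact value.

Row 2 ↔ basis h, column 1 ↔ basis 1, so (AᵀA)_{2,1} = Σᵢ h = (0)·(1) + (4)·(1) + (5)·(1) + (6)·(1) + (8)·(1) + (9)·(1) = 32.

32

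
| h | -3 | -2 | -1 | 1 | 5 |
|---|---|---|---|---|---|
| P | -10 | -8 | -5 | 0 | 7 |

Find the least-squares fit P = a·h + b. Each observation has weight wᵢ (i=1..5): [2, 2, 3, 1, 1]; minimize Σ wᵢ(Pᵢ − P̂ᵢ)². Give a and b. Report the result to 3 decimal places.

a = 2.175, b = -3.197

From the data, Σwᵢ·h·h = 55, Σwᵢ·h = -7, Σwᵢ·1 = 9.
Right-hand side: Σwᵢ·h·P = 142, Σwᵢ·P = -44.
Eliminating b: 9·(row 1) − (-7)·(row 2) gives 446·a = 9·142 − (-7)·(-44) = 970, so a = 485/223.
Then b = ((-44) − (-7)·(485/223))/9 = -713/223.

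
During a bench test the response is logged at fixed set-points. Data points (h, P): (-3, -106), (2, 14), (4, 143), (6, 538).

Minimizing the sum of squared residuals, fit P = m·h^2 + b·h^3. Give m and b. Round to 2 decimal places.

m = -2.88, b = 2.97

The normal equations are: 1649·m + 8589·b = 20758;  8589·m + 51545·b = 128334.
(Σh^2·h^2 = 1649, Σh^2·h^3 = 8589, Σh^3·h^3 = 51545, Σh^2·P = 20758, Σh^3·P = 128334.)
det = 1649·51545 − 8589² = 11226784.
m = (20758·51545 − 8589·128334)/11226784 = -2018101/701674; b = (1649·128334 − 8589·20758)/11226784 = 2083269/701674.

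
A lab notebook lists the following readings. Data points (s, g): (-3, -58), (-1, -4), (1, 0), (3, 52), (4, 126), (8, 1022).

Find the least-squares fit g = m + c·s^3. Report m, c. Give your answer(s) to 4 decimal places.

Setting ∂/∂m … = 0 gives: 6·m + 576·c = 1138;  576·m + 267700·c = 534302.
det = 6·267700 − 576² = 1274424.
m = (1138·267700 − 576·534302)/1274424 = -389419/159303; c = (6·534302 − 576·1138)/1274424 = 212527/106202.

m = -2.4445, c = 2.0012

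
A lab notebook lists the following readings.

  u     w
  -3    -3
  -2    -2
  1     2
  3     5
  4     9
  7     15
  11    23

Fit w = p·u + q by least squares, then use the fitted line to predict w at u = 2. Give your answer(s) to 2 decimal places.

ŵ = 5.10

Setting ∂/∂p … = 0 gives: 209·p + 21·q = 424;  21·p + 7·q = 49.
Determinant 209·7 − 21² = 1022.
p = (424·7 − 21·49)/1022 = 277/146; q = (209·49 − 21·424)/1022 = 191/146.
At u = 2: ŵ = (277/146)·(2) + (191/146)·(1) = 745/146.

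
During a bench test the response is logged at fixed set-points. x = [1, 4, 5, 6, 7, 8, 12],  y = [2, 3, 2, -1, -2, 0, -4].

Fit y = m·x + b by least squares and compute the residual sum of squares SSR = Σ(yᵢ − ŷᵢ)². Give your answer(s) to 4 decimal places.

Sums needed: Σx·x = 335, Σx = 43, Σ1 = 7.
Moment sums: Σx·y = -44, Σy = 0.
Eliminating b: 7·(row 1) − 43·(row 2) gives 496·m = 7·(-44) − 43·0 = -308, so m = -77/124.
Then b = (0 − 43·(-77/124))/7 = 473/124.
Residuals: -37/31, 207/124, 40/31, -135/124, -91/62, 143/124, -45/124; SSR = 331/31.

SSR = 10.6774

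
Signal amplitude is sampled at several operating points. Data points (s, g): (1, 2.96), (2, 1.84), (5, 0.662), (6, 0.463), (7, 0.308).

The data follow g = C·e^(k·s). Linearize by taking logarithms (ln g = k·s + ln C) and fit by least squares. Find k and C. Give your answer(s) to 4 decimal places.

k = -0.3667, C = 4.0841

Linearized form: ln g = k·s + ln C. From the 5 transformed points,
Σs = 21.0000, Σ(s)² = 115.0000, Σln g = -0.6652, Σs·ln g = -12.6215.
Equations: 115.0000·k + 21.0000·ln C = -12.6215;  21.0000·k + 5·ln C = -0.6652.
Δ = 115.0000·5 − (21.0000)² = 134.0000; k = (-12.6215·5 − 21.0000·-0.6652)/134.0000 = -0.36670, ln C = (115.0000·-0.6652 − 21.0000·-12.6215)/134.0000 = 1.40710, so C = exp(1.40710) = 4.08408.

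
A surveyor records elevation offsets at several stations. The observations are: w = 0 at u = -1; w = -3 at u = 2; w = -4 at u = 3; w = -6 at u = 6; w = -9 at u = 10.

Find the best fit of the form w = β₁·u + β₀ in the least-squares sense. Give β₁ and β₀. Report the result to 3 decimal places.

Setting ∂/∂β₁ … = 0 gives: 150·β₁ + 20·β₀ = -144;  20·β₁ + 5·β₀ = -22.
(Σu·u = 150, Σu = 20, Σ1 = 5, Σu·w = -144, Σw = -22.)
Eliminating β₀: 5·(row 1) − 20·(row 2) gives 350·β₁ = 5·(-144) − 20·(-22) = -280, so β₁ = -4/5.
Then β₀ = ((-22) − 20·(-4/5))/5 = -6/5.

β₁ = -0.800, β₀ = -1.200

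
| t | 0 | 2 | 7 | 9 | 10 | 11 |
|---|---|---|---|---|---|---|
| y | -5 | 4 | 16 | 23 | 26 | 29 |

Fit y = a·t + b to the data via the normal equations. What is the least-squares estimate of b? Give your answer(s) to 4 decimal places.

b = -3.8079

Compute the Gram sums: Σt·t = 355, Σt = 39, Σ1 = 6.
And Σt·y = 906, Σy = 93.
AᵀA·[a, b]ᵀ = Aᵀy becomes [[355, 39]; [39, 6]]·[a, b]ᵀ = [906, 93]ᵀ.
det = 355·6 − 39² = 609.
a = (906·6 − 39·93)/609 = 603/203; b = (355·93 − 39·906)/609 = -773/203.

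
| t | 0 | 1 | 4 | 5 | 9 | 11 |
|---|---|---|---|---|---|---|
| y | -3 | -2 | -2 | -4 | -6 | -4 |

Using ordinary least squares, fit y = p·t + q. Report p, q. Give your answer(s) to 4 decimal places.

Entries of AᵀA: Σt·t = 244, Σt = 30, Σ1 = 6.
And Σt·y = -128, Σy = -21.
Eliminating q: 6·(row 1) − 30·(row 2) gives 564·p = 6·(-128) − 30·(-21) = -138, so p = -23/94.
Then q = ((-21) − 30·(-23/94))/6 = -107/47.

p = -0.2447, q = -2.2766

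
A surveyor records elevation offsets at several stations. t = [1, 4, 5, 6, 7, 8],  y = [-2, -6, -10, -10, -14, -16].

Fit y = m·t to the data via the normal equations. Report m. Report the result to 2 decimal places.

m = -1.90

XᵀX·[m]ᵀ = Xᵀy reads: 191·m = -362.
Hence m = -362 / 191 ≈ -1.89529.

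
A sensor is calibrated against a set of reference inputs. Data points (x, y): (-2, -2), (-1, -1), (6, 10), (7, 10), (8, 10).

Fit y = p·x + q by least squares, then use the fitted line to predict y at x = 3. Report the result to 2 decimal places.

ŷ = 4.61

Compute the Gram sums: Σx·x = 154, Σx = 18, Σ1 = 5.
Moment sums: Σx·y = 215, Σy = 27.
AᵀA·[p, q]ᵀ = Aᵀy becomes [[154, 18]; [18, 5]]·[p, q]ᵀ = [215, 27]ᵀ.
Determinant 154·5 − 18² = 446.
p = (215·5 − 18·27)/446 = 589/446; q = (154·27 − 18·215)/446 = 144/223.
At x = 3: ŷ = (589/446)·(3) + (144/223)·(1) = 2055/446.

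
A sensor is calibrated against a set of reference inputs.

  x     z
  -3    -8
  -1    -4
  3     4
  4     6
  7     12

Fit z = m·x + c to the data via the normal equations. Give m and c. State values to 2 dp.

m = 2.00, c = -2.00

From the data, Σx·x = 84, Σx = 10, Σ1 = 5.
Moment sums: Σx·z = 148, Σz = 10.
So AᵀA·[m, c]ᵀ = Aᵀz: [[84, 10]; [10, 5]]·[m, c]ᵀ = [148, 10]ᵀ.
Eliminating c: 5·(row 1) − 10·(row 2) gives 320·m = 5·148 − 10·10 = 640, so m = 2.
Then c = (10 − 10·2)/5 = -2.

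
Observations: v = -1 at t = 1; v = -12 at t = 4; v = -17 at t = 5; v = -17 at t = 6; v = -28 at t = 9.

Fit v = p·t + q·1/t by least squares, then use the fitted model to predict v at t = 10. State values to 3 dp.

Setting ∂/∂p … = 0 gives: 159·p + 5·q = -488;  5·p + (37021/32400)·q = -1201/90.
Eliminating q: (37021/32400)·(row 1) − 5·(row 2) gives (1692113/10800)·p = (37021/32400)·(-488) − 5·(-1201/90) = -994028/2025, so p = -15904448/5076339.
Then q = ((-1201/90) − 5·(-15904448/5076339))/(37021/32400) = 3436920/1692113.
At t = 10: v̂ = (-15904448/5076339)·(10) + (3436920/1692113)·(1/10) = -158013404/5076339.

v̂ = -31.127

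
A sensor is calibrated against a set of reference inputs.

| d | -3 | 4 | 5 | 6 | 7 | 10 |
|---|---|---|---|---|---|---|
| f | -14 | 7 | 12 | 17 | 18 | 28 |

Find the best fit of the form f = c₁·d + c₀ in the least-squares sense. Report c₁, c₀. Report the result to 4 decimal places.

Normal-equation sums: Σd·d = 235, Σd = 29, Σ1 = 6.
For Mᵀf: Σd·f = 638, Σf = 68.
Eliminating c₀: 6·(row 1) − 29·(row 2) gives 569·c₁ = 6·638 − 29·68 = 1856, so c₁ = 1856/569.
Then c₀ = (68 − 29·(1856/569))/6 = -2522/569.

c₁ = 3.2619, c₀ = -4.4323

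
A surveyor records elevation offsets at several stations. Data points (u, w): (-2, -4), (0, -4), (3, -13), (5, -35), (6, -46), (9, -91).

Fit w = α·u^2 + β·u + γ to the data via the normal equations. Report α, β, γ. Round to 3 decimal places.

Sums needed: Σu^2·u^2 = 8579, Σu^2·u = 1089, Σu^2 = 155, Σu·u = 155, Σu = 21, Σ1 = 6.
And Σu^2·w = -10035, Σu·w = -1301, Σw = -193.
Normal equations: [[8579, 1089, 155]; [1089, 155, 21]; [155, 21, 6]]·[α, β, γ]ᵀ = [-10035, -1301, -193]ᵀ.
Solving the 3×3 system (Gaussian elimination) gives α = -8039/8560, β = -11791/8560, γ = -6601/2140.

α = -0.939, β = -1.377, γ = -3.085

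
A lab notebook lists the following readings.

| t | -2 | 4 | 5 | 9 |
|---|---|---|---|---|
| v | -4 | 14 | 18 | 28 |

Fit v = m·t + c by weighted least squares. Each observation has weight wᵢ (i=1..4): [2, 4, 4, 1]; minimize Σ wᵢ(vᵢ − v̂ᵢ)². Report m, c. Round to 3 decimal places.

The normal equations are: 253·m + 41·c = 852;  41·m + 11·c = 148.
Δ = 253·11 − 41² = 1102.
m = (852·11 − 41·148)/1102 = 1652/551; c = (253·148 − 41·852)/1102 = 1256/551.

m = 2.998, c = 2.279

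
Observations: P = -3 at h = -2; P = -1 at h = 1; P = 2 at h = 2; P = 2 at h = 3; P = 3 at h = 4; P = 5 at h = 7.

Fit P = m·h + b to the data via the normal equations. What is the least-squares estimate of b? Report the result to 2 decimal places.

b = -0.97

Setting ∂/∂m … = 0 gives: 83·m + 15·b = 62;  15·m + 6·b = 8.
Δ = 83·6 − 15² = 273.
m = (62·6 − 15·8)/273 = 12/13; b = (83·8 − 15·62)/273 = -38/39.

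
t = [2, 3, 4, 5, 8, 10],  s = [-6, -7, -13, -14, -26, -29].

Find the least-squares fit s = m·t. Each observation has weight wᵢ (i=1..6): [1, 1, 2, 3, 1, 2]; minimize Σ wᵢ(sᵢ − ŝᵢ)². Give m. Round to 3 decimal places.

Entries of MᵀWM: Σwᵢ·t·t = 384.
For MᵀWs: Σwᵢ·t·s = -1135.
So MᵀWM·[m]ᵀ = MᵀWs: [[384]]·[m]ᵀ = [-1135]ᵀ.
m = (-1135)/384 = -2.95573.

m = -2.956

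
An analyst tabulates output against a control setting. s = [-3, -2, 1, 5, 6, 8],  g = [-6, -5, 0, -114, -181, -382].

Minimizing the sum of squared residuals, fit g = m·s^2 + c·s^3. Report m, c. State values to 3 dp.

The normal equations are: 6115·m + 43395·c = -33888;  43395·m + 325219·c = -248728.
(Σs^2·s^2 = 6115, Σs^2·s^3 = 43395, Σs^3·s^3 = 325219, Σs^2·g = -33888, Σs^3·g = -248728.)
det = 6115·325219 − 43395² = 105588160.
m = ((-33888)·325219 − 43395·(-248728))/105588160 = -28433739/13198520; c = (6115·(-248728) − 43395·(-33888))/105588160 = -1260049/2639704.

m = -2.154, c = -0.477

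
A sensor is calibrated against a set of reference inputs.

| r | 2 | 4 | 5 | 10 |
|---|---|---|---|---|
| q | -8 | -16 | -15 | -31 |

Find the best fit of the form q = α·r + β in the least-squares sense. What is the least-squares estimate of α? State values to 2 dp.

α = -2.81

Compute the Gram sums: Σr·r = 145, Σr = 21, Σ1 = 4.
Right-hand side: Σr·q = -465, Σq = -70.
det = 145·4 − 21² = 139.
α = ((-465)·4 − 21·(-70))/139 = -390/139; β = (145·(-70) − 21·(-465))/139 = -385/139.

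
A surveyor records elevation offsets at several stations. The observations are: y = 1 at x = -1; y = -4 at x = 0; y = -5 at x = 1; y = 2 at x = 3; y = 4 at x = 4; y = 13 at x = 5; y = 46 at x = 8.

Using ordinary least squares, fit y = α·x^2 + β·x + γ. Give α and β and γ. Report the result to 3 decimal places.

Compute the Gram sums: Σx^2·x^2 = 5060, Σx^2·x = 728, Σx^2 = 116, Σx·x = 116, Σx = 20, Σ1 = 7.
Right-hand side: Σx^2·y = 3347, Σx·y = 449, Σy = 57.
MᵀM·[α, β, γ]ᵀ = Mᵀy becomes [[5060, 728, 116]; [728, 116, 20]; [116, 20, 7]]·[α, β, γ]ᵀ = [3347, 449, 57]ᵀ.
Solving the 3×3 system (Gaussian elimination) gives α = 2327/2284, β = -4575/2284, γ = -1723/571.

α = 1.019, β = -2.003, γ = -3.018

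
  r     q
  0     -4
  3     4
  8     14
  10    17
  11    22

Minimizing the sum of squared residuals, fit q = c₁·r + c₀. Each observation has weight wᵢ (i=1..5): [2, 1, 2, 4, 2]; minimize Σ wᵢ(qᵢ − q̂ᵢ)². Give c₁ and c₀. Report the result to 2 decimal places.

c₁ = 2.18, c₀ = -3.71

The normal system AᵀWA·[c₁, c₀]ᵀ = AᵀWq is [[779, 81]; [81, 11]]·[c₁, c₀]ᵀ = [1400, 136]ᵀ.
Determinant 779·11 − 81² = 2008.
c₁ = (1400·11 − 81·136)/2008 = 548/251; c₀ = (779·136 − 81·1400)/2008 = -932/251.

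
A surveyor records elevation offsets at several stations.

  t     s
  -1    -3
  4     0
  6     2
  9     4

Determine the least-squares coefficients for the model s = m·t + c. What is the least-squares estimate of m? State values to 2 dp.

Entries of MᵀM: Σt·t = 134, Σt = 18, Σ1 = 4.
For Mᵀs: Σt·s = 51, Σs = 3.
So MᵀM·[m, c]ᵀ = Mᵀs: [[134, 18]; [18, 4]]·[m, c]ᵀ = [51, 3]ᵀ.
Δ = 134·4 − 18² = 212.
m = (51·4 − 18·3)/212 = 75/106; c = (134·3 − 18·51)/212 = -129/53.

m = 0.71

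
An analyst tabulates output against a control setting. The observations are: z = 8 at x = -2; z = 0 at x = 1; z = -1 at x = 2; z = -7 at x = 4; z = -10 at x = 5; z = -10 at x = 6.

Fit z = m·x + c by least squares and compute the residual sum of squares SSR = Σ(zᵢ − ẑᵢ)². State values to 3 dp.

SSR = 4.092

Entries of MᵀM: Σx·x = 86, Σx = 16, Σ1 = 6.
For Mᵀz: Σx·z = -156, Σz = -20.
Determinant 86·6 − 16² = 260.
m = ((-156)·6 − 16·(-20))/260 = -154/65; c = (86·(-20) − 16·(-156))/260 = 194/65.
Residuals: 18/65, -8/13, 49/65, -33/65, -74/65, 16/13; SSR = 266/65.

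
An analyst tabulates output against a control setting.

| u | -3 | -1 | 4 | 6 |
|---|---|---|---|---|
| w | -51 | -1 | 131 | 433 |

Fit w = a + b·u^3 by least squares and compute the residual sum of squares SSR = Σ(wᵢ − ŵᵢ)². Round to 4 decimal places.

Sums needed: Σ1 = 4, Σu^3 = 252, Σu^3·u^3 = 51482.
For Xᵀw: Σw = 512, Σu^3·w = 103290.
Δ = 4·51482 − 252² = 142424.
a = (512·51482 − 252·103290)/142424 = 41213/17803; b = (4·103290 − 252·512)/142424 = 35517/17803.
Residuals: 9793/17803, -23499/17803, 17892/17803, -4186/17803; SSR = 55370/17803.

SSR = 3.1101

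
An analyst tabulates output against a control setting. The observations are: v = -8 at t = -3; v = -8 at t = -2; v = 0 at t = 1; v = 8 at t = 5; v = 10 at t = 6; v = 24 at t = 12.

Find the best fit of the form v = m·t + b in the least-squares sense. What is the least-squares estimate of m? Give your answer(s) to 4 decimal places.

m = 2.1763

From the data, Σt·t = 219, Σt = 19, Σ1 = 6.
Moment sums: Σt·v = 428, Σv = 26.
Δ = 219·6 − 19² = 953.
m = (428·6 − 19·26)/953 = 2074/953; b = (219·26 − 19·428)/953 = -2438/953.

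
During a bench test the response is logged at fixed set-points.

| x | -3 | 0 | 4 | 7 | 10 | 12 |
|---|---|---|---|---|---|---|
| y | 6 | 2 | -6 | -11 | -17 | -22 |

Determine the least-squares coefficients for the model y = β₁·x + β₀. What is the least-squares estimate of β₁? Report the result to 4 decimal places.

β₁ = -1.8631

Forming AᵀA = [[318, 30]; [30, 6]] and Aᵀy = [-553, -48]ᵀ gives AᵀA·[β₁, β₀]ᵀ = Aᵀy.
Determinant 318·6 − 30² = 1008.
β₁ = ((-553)·6 − 30·(-48))/1008 = -313/168; β₀ = (318·(-48) − 30·(-553))/1008 = 221/168.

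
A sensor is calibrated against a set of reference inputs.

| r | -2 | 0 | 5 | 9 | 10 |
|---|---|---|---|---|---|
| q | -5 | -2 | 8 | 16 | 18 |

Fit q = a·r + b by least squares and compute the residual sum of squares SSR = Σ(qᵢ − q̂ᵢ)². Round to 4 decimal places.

SSR = 0.4382

With design matrix A, AᵀA = [[210, 22]; [22, 5]] and Aᵀq = [374, 35]ᵀ.
Δ = 210·5 − 22² = 566.
a = (374·5 − 22·35)/566 = 550/283; b = (210·35 − 22·374)/566 = -439/283.
Residuals: 124/283, -127/283, -47/283, 17/283, 33/283; SSR = 124/283.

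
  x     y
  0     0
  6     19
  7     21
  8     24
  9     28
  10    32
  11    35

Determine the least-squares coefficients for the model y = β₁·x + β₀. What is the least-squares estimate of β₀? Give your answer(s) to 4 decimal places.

β₀ = -0.3615

From the data, Σx·x = 451, Σx = 51, Σ1 = 7.
For Mᵀy: Σx·y = 1410, Σy = 159.
Determinant 451·7 − 51² = 556.
β₁ = (1410·7 − 51·159)/556 = 1761/556; β₀ = (451·159 − 51·1410)/556 = -201/556.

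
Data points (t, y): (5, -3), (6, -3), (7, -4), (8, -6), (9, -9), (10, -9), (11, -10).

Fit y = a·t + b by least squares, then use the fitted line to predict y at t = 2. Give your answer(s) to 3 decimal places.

AᵀA·[a, b]ᵀ = Aᵀy reads: 476·a + 56·b = -390;  56·a + 7·b = -44.
(Σt·t = 476, Σt = 56, Σ1 = 7, Σt·y = -390, Σy = -44.)
Determinant 476·7 − 56² = 196.
a = ((-390)·7 − 56·(-44))/196 = -19/14; b = (476·(-44) − 56·(-390))/196 = 32/7.
At t = 2: ŷ = (-19/14)·(2) + (32/7)·(1) = 13/7.

ŷ = 1.857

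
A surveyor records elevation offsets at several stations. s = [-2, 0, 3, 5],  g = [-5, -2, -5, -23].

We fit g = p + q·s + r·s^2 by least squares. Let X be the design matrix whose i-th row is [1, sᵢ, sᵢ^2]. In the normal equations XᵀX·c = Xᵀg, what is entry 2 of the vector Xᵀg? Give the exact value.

-120

Entry 2 ↔ basis s, so (Xᵀg)_{2} = Σᵢ (s)·gᵢ = (-2)·(-5) + (0)·(-2) + (3)·(-5) + (5)·(-23) = -120.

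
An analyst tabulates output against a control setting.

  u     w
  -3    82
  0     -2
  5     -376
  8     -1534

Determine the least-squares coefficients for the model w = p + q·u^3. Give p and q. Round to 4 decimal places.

Sums needed: Σ1 = 4, Σu^3 = 610, Σu^3·u^3 = 278498.
Moment sums: Σw = -1830, Σu^3·w = -834622.
MᵀM·[p, q]ᵀ = Mᵀw becomes [[4, 610]; [610, 278498]]·[p, q]ᵀ = [-1830, -834622]ᵀ.
Determinant 4·278498 − 610² = 741892.
p = ((-1830)·278498 − 610·(-834622))/741892 = -132980/185473; q = (4·(-834622) − 610·(-1830))/741892 = -555547/185473.

p = -0.7170, q = -2.9953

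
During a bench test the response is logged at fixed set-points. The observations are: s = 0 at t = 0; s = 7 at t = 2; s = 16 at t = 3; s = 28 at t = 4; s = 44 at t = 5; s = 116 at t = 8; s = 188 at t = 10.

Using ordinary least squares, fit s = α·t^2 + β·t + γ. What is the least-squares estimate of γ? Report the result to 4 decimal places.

Normal-equation sums: Σt^2·t^2 = 15074, Σt^2·t = 1736, Σt^2 = 218, Σt·t = 218, Σt = 32, Σ1 = 7.
And Σt^2·s = 27944, Σt·s = 3202, Σs = 399.
Normal equations: [[15074, 1736, 218]; [1736, 218, 32]; [218, 32, 7]]·[α, β, γ]ᵀ = [27944, 3202, 399]ᵀ.
Inverting the 3×3 Gram matrix, [α, β, γ]ᵀ = [164377/82929, -101359/82929, 23713/27643]ᵀ.

γ = 0.8578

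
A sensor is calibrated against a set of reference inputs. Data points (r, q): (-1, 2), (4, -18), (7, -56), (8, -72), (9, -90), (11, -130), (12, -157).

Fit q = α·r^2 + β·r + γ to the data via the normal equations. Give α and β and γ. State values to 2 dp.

α = -1.00, β = -1.21, γ = 1.94

With design matrix M, MᵀM = [[48692, 4706, 476]; [4706, 476, 50]; [476, 50, 7]] and Mᵀq = [-53266, -5166, -521]ᵀ.
Solving the 3×3 system (Gaussian elimination) gives α = -408736/410529, β = -71189/58647, γ = 266137/136843.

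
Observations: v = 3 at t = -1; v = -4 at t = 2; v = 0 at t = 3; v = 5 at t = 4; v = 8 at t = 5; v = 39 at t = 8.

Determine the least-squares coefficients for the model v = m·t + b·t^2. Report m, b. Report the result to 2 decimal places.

The normal equations are: 119·m + 735·b = 361;  735·m + 5075·b = 2763.
(Σt·t = 119, Σt·t^2 = 735, Σt^2·t^2 = 5075, Σt·v = 361, Σt^2·v = 2763.)
Δ = 119·5075 − 735² = 63700.
m = (361·5075 − 735·2763)/63700 = -2839/910; b = (119·2763 − 735·361)/63700 = 4533/4550.

m = -3.12, b = 1.00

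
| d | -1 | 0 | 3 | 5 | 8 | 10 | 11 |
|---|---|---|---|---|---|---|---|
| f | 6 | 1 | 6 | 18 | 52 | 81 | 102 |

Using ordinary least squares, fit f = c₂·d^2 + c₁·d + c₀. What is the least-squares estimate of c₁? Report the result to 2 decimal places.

Compute the Gram sums: Σd^2·d^2 = 29444, Σd^2·d = 2994, Σd^2 = 320, Σd·d = 320, Σd = 36, Σ1 = 7.
For Xᵀf: Σd^2·f = 24280, Σd·f = 2450, Σf = 266.
XᵀX·[c₂, c₁, c₀]ᵀ = Xᵀf becomes [[29444, 2994, 320]; [2994, 320, 36]; [320, 36, 7]]·[c₂, c₁, c₀]ᵀ = [24280, 2450, 266]ᵀ.
Inverting the 3×3 Gram matrix, [c₂, c₁, c₀]ᵀ = [307341/315161, -49466/28651, 724606/315161]ᵀ.

c₁ = -1.73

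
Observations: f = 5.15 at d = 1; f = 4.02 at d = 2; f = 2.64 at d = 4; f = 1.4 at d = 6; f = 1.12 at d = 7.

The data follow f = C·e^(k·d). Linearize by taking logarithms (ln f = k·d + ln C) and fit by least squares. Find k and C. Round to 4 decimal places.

k = -0.2572, C = 6.8133

With ln fᵢ as the transformed response and dᵢ as the regressor:
Σd = 20.0000, Σ(d)² = 106.0000, Σln f = 4.4509, Σd·ln f = 11.1168.
Equations: 106.0000·k + 20.0000·ln C = 11.1168;  20.0000·k + 5·ln C = 4.4509.
Slope k = (n·Σd·ln f − Σd·Σln f)/(n·Σ(d)² − (Σd)²) = (5·11.1168 − 20.0000·4.4509)/130.0000 = -0.25718; ln C = (Σln f − k·Σd)/n = 1.91888, so C = exp(1.91888) = 6.81334.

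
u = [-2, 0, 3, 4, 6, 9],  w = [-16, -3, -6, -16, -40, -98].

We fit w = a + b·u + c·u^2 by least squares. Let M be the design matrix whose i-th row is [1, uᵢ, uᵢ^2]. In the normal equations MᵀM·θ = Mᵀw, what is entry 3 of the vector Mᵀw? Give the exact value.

-9752

Entry 3 ↔ basis u^2, so (Mᵀw)_{3} = Σᵢ (u^2)·wᵢ = (4)·(-16) + (0)·(-3) + (9)·(-6) + (16)·(-16) + (36)·(-40) + (81)·(-98) = -9752.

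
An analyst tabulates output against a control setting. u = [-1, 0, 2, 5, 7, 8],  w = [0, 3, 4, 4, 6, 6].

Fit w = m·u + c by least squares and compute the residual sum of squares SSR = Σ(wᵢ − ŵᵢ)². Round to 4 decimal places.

SSR = 4.5995

The normal equations are: 143·m + 21·c = 118;  21·m + 6·c = 23.
Δ = 143·6 − 21² = 417.
m = (118·6 − 21·23)/417 = 75/139; c = (143·23 − 21·118)/417 = 811/417.
Residuals: -586/417, 440/417, 407/417, -268/417, 116/417, -109/417; SSR = 1918/417.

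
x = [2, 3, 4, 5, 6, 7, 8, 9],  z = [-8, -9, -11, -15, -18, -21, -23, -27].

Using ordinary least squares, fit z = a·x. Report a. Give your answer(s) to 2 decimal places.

Setting ∂/∂a … = 0 gives: 284·a = -844.
Hence a = -844 / 284 ≈ -2.97183.

a = -2.97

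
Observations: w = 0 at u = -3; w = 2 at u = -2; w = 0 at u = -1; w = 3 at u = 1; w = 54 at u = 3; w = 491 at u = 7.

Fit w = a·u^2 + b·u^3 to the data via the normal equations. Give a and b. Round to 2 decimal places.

Normal-equation sums: Σu^2·u^2 = 2581, Σu^2·u^3 = 16775, Σu^3·u^3 = 119173.
For Mᵀw: Σu^2·w = 24556, Σu^3·w = 169858.
So MᵀM·[a, b]ᵀ = Mᵀw: [[2581, 16775]; [16775, 119173]]·[a, b]ᵀ = [24556, 169858]ᵀ.
det = 2581·119173 − 16775² = 26184888.
a = (24556·119173 − 16775·169858)/26184888 = 38522119/13092444; b = (2581·169858 − 16775·24556)/26184888 = 13238299/13092444.

a = 2.94, b = 1.01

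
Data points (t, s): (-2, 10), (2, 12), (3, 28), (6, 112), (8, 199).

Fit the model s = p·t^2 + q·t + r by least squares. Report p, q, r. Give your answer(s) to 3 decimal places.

With design matrix X, XᵀX = [[5505, 755, 117]; [755, 117, 17]; [117, 17, 5]] and Xᵀs = [17108, 2352, 361]ᵀ.
Solving the 3×3 system (Gaussian elimination) gives p = 39643/12938, q = 6581/12938, r = -7949/6469.

p = 3.064, q = 0.509, r = -1.229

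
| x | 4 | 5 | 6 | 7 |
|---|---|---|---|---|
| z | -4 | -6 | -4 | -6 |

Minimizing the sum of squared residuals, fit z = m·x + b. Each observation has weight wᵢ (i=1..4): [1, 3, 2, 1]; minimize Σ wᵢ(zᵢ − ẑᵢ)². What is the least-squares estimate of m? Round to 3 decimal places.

m = -0.100

Sums needed: Σwᵢ·x·x = 212, Σwᵢ·x = 38, Σwᵢ·1 = 7.
And Σwᵢ·x·z = -196, Σwᵢ·z = -36.
MᵀWM·[m, b]ᵀ = MᵀWz becomes [[212, 38]; [38, 7]]·[m, b]ᵀ = [-196, -36]ᵀ.
Δ = 212·7 − 38² = 40.
m = ((-196)·7 − 38·(-36))/40 = -1/10; b = (212·(-36) − 38·(-196))/40 = -23/5.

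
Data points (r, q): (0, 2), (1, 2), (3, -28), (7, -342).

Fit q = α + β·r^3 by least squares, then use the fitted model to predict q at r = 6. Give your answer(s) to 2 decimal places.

q̂ = -214.96

Entries of MᵀM: Σ1 = 4, Σr^3 = 371, Σr^3·r^3 = 118379.
For Mᵀq: Σq = -366, Σr^3·q = -118060.
MᵀM·[α, β]ᵀ = Mᵀq becomes [[4, 371]; [371, 118379]]·[α, β]ᵀ = [-366, -118060]ᵀ.
Determinant 4·118379 − 371² = 335875.
α = ((-366)·118379 − 371·(-118060))/335875 = 473546/335875; β = (4·(-118060) − 371·(-366))/335875 = -336454/335875.
At r = 6: q̂ = (473546/335875)·(1) + (-336454/335875)·(216) = -72200518/335875.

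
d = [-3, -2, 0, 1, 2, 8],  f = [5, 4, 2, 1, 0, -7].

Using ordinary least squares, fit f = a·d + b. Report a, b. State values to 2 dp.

a = -1.09, b = 1.93

The normal equations are: 82·a + 6·b = -78;  6·a + 6·b = 5.
Determinant 82·6 − 6² = 456.
a = ((-78)·6 − 6·5)/456 = -83/76; b = (82·5 − 6·(-78))/456 = 439/228.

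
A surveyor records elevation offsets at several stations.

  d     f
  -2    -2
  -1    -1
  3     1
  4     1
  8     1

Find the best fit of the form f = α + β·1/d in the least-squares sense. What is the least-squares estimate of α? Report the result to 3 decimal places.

α = 0.326

Setting ∂/∂α … = 0 gives: 5·α + (-19/24)·β = 0;  (-19/24)·α + (829/576)·β = 65/24.
(Σ1 = 5, Σ1/d = -19/24, Σ1/d·1/d = 829/576, Σf = 0, Σ1/d·f = 65/24.)
Eliminating β: (829/576)·(row 1) − (-19/24)·(row 2) gives (473/72)·α = (829/576)·0 − (-19/24)·(65/24) = 1235/576, so α = 1235/3784.
Then β = ((65/24) − (-19/24)·(1235/3784))/(829/576) = 975/473.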